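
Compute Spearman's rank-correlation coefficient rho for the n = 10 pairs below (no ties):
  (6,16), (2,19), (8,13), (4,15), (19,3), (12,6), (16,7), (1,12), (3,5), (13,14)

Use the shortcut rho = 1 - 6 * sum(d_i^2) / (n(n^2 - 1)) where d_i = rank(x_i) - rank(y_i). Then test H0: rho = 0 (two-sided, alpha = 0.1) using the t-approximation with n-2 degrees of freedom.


Step 1: Rank x and y separately (midranks; no ties here).
rank(x): 6->5, 2->2, 8->6, 4->4, 19->10, 12->7, 16->9, 1->1, 3->3, 13->8
rank(y): 16->9, 19->10, 13->6, 15->8, 3->1, 6->3, 7->4, 12->5, 5->2, 14->7
Step 2: d_i = R_x(i) - R_y(i); compute d_i^2.
  (5-9)^2=16, (2-10)^2=64, (6-6)^2=0, (4-8)^2=16, (10-1)^2=81, (7-3)^2=16, (9-4)^2=25, (1-5)^2=16, (3-2)^2=1, (8-7)^2=1
sum(d^2) = 236.
Step 3: rho = 1 - 6*236 / (10*(10^2 - 1)) = 1 - 1416/990 = -0.430303.
Step 4: Under H0, t = rho * sqrt((n-2)/(1-rho^2)) = -1.3483 ~ t(8).
Step 5: Two-sided p-value from the t-distribution with 8 df = 0.214492.
Step 6: alpha = 0.1. fail to reject H0.

rho = -0.4303, p = 0.214492, fail to reject H0 at alpha = 0.1.


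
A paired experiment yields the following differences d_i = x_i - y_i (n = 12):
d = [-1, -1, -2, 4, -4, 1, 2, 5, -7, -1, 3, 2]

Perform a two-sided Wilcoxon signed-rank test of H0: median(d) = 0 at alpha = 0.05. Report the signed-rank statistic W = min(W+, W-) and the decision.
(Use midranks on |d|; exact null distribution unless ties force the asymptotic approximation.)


Step 1: Drop any zero differences (none here) and take |d_i|.
|d| = [1, 1, 2, 4, 4, 1, 2, 5, 7, 1, 3, 2]
Step 2: Midrank |d_i| (ties get averaged ranks).
ranks: |1|->2.5, |1|->2.5, |2|->6, |4|->9.5, |4|->9.5, |1|->2.5, |2|->6, |5|->11, |7|->12, |1|->2.5, |3|->8, |2|->6
Step 3: Attach original signs; sum ranks with positive sign and with negative sign.
W+ = 9.5 + 2.5 + 6 + 11 + 8 + 6 = 43
W- = 2.5 + 2.5 + 6 + 9.5 + 12 + 2.5 = 35
(Check: W+ + W- = 78 should equal n(n+1)/2 = 78.)
Step 4: Test statistic W = min(W+, W-) = 35.
Step 5: Ties in |d|, so use the tie-corrected normal approximation.
        E[W] = n(n+1)/4 = 12*13/4 = 39.
        Tie groups: |d|=1 (t=4), |d|=2 (t=3), |d|=4 (t=2); sum(t^3 - t) = 90.
        Var[W] = n(n+1)(2n+1)/24 - sum(t^3-t)/48 = 3900/24 - 90/48 = 160.625.
        z = (W - E[W]) / sqrt(Var[W]) = (35 - 39) / 12.6738 = -0.3156.
        Two-sided p = 2*Phi(z) = 0.752297.
Step 6: alpha = 0.05. fail to reject H0.

W+ = 43, W- = 35, W = min = 35, p = 0.752297, fail to reject H0.


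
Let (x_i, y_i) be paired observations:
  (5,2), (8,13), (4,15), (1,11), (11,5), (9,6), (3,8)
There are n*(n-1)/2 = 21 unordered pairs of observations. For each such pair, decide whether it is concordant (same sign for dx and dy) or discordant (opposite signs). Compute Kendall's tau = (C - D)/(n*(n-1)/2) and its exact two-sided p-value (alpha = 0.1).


Step 1: Enumerate the 21 unordered pairs (i,j) with i<j and classify each by sign(x_j-x_i) * sign(y_j-y_i).
  (1,2):dx=+3,dy=+11->C; (1,3):dx=-1,dy=+13->D; (1,4):dx=-4,dy=+9->D; (1,5):dx=+6,dy=+3->C
  (1,6):dx=+4,dy=+4->C; (1,7):dx=-2,dy=+6->D; (2,3):dx=-4,dy=+2->D; (2,4):dx=-7,dy=-2->C
  (2,5):dx=+3,dy=-8->D; (2,6):dx=+1,dy=-7->D; (2,7):dx=-5,dy=-5->C; (3,4):dx=-3,dy=-4->C
  (3,5):dx=+7,dy=-10->D; (3,6):dx=+5,dy=-9->D; (3,7):dx=-1,dy=-7->C; (4,5):dx=+10,dy=-6->D
  (4,6):dx=+8,dy=-5->D; (4,7):dx=+2,dy=-3->D; (5,6):dx=-2,dy=+1->D; (5,7):dx=-8,dy=+3->D
  (6,7):dx=-6,dy=+2->D
Step 2: C = 7, D = 14, total pairs = 21.
Step 3: tau = (C - D)/(n(n-1)/2) = (7 - 14)/21 = -0.333333.
Step 4: Exact two-sided p-value (enumerate n! = 5040 permutations of y under H0): p = 0.381349.
Step 5: alpha = 0.1. fail to reject H0.

tau_b = -0.3333 (C=7, D=14), p = 0.381349, fail to reject H0.


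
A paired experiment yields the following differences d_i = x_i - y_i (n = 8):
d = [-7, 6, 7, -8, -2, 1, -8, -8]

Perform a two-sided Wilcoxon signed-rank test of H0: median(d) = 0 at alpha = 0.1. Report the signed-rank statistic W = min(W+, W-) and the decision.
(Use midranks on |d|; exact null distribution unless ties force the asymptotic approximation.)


Step 1: Drop any zero differences (none here) and take |d_i|.
|d| = [7, 6, 7, 8, 2, 1, 8, 8]
Step 2: Midrank |d_i| (ties get averaged ranks).
ranks: |7|->4.5, |6|->3, |7|->4.5, |8|->7, |2|->2, |1|->1, |8|->7, |8|->7
Step 3: Attach original signs; sum ranks with positive sign and with negative sign.
W+ = 3 + 4.5 + 1 = 8.5
W- = 4.5 + 7 + 2 + 7 + 7 = 27.5
(Check: W+ + W- = 36 should equal n(n+1)/2 = 36.)
Step 4: Test statistic W = min(W+, W-) = 8.5.
Step 5: Ties in |d|, so use the tie-corrected normal approximation.
        E[W] = n(n+1)/4 = 8*9/4 = 18.
        Tie groups: |d|=7 (t=2), |d|=8 (t=3); sum(t^3 - t) = 30.
        Var[W] = n(n+1)(2n+1)/24 - sum(t^3-t)/48 = 1224/24 - 30/48 = 50.375.
        z = (W - E[W]) / sqrt(Var[W]) = (8.5 - 18) / 7.0975 = -1.3385.
        Two-sided p = 2*Phi(z) = 0.180736.
Step 6: alpha = 0.1. fail to reject H0.

W+ = 8.5, W- = 27.5, W = min = 8.5, p = 0.180736, fail to reject H0.


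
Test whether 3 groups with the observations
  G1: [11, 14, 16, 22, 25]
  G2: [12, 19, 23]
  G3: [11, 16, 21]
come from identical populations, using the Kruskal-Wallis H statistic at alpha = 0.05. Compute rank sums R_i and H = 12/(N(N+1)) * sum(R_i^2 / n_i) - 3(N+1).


Step 1: Combine all N = 11 observations and assign midranks.
sorted (value, group, rank): (11,G1,1.5), (11,G3,1.5), (12,G2,3), (14,G1,4), (16,G1,5.5), (16,G3,5.5), (19,G2,7), (21,G3,8), (22,G1,9), (23,G2,10), (25,G1,11)
Step 2: Sum ranks within each group.
R_1 = 31 (n_1 = 5)
R_2 = 20 (n_2 = 3)
R_3 = 15 (n_3 = 3)
Step 3: H = 12/(N(N+1)) * sum(R_i^2/n_i) - 3(N+1)
     = 12/(11*12) * (31^2/5 + 20^2/3 + 15^2/3) - 3*12
     = 0.090909 * 400.533 - 36
     = 0.412121.
Step 4: Ties present; correction factor C = 1 - 12/(11^3 - 11) = 0.990909. Corrected H = 0.412121 / 0.990909 = 0.415902.
Step 5: Under H0, H ~ chi^2(2); p-value = 0.812247.
Step 6: alpha = 0.05. fail to reject H0.

H = 0.4159, df = 2, p = 0.812247, fail to reject H0.


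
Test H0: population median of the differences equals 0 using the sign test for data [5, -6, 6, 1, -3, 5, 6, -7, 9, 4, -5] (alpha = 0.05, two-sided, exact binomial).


Step 1: Discard zero differences. Original n = 11; n_eff = number of nonzero differences = 11.
Nonzero differences (with sign): +5, -6, +6, +1, -3, +5, +6, -7, +9, +4, -5
Step 2: Count signs: positive = 7, negative = 4.
Step 3: Under H0: P(positive) = 0.5, so the number of positives S ~ Bin(11, 0.5).
Step 4: Two-sided exact p-value = sum of Bin(11,0.5) probabilities at or below the observed probability = 0.548828.
Step 5: alpha = 0.05. fail to reject H0.

n_eff = 11, pos = 7, neg = 4, p = 0.548828, fail to reject H0.


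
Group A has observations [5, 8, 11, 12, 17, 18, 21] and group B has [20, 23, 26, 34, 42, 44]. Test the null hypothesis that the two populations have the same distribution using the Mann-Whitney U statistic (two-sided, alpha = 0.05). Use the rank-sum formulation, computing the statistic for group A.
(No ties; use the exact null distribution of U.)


Step 1: Combine and sort all 13 observations; assign midranks.
sorted (value, group): (5,X), (8,X), (11,X), (12,X), (17,X), (18,X), (20,Y), (21,X), (23,Y), (26,Y), (34,Y), (42,Y), (44,Y)
ranks: 5->1, 8->2, 11->3, 12->4, 17->5, 18->6, 20->7, 21->8, 23->9, 26->10, 34->11, 42->12, 44->13
Step 2: Rank sum for X: R1 = 1 + 2 + 3 + 4 + 5 + 6 + 8 = 29.
Step 3: U_X = R1 - n1(n1+1)/2 = 29 - 7*8/2 = 29 - 28 = 1.
       U_Y = n1*n2 - U_X = 42 - 1 = 41.
Step 4: No ties, so the exact null distribution of U (based on enumerating the C(13,7) = 1716 equally likely rank assignments) gives the two-sided p-value.
Step 5: p-value = 0.002331; compare to alpha = 0.05. reject H0.

U_X = 1, p = 0.002331, reject H0 at alpha = 0.05.


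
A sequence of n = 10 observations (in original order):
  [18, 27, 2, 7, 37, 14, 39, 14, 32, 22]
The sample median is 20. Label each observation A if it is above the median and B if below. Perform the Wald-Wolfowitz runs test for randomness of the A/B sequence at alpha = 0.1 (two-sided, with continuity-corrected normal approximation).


Step 1: Compute median = 20; label A = above, B = below.
Labels in order: BABBABABAA  (n_A = 5, n_B = 5)
Step 2: Count runs R = 8.
Step 3: Under H0 (random ordering), E[R] = 2*n_A*n_B/(n_A+n_B) + 1 = 2*5*5/10 + 1 = 6.0000.
        Var[R] = 2*n_A*n_B*(2*n_A*n_B - n_A - n_B) / ((n_A+n_B)^2 * (n_A+n_B-1)) = 2000/900 = 2.2222.
        SD[R] = 1.4907.
Step 4: Continuity-corrected z = (R - 0.5 - E[R]) / SD[R] = (8 - 0.5 - 6.0000) / 1.4907 = 1.0062.
Step 5: Two-sided p-value via normal approximation = 2*(1 - Phi(|z|)) = 0.314305.
Step 6: alpha = 0.1. fail to reject H0.

R = 8, z = 1.0062, p = 0.314305, fail to reject H0.


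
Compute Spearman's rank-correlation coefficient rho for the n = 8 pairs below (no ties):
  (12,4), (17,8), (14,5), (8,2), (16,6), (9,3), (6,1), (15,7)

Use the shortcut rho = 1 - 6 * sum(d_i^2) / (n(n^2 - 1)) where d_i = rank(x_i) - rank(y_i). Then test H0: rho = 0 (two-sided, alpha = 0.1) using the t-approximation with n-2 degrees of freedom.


Step 1: Rank x and y separately (midranks; no ties here).
rank(x): 12->4, 17->8, 14->5, 8->2, 16->7, 9->3, 6->1, 15->6
rank(y): 4->4, 8->8, 5->5, 2->2, 6->6, 3->3, 1->1, 7->7
Step 2: d_i = R_x(i) - R_y(i); compute d_i^2.
  (4-4)^2=0, (8-8)^2=0, (5-5)^2=0, (2-2)^2=0, (7-6)^2=1, (3-3)^2=0, (1-1)^2=0, (6-7)^2=1
sum(d^2) = 2.
Step 3: rho = 1 - 6*2 / (8*(8^2 - 1)) = 1 - 12/504 = 0.976190.
Step 4: Under H0, t = rho * sqrt((n-2)/(1-rho^2)) = 11.0235 ~ t(6).
Step 5: Two-sided p-value from the t-distribution with 6 df = 0.000033.
Step 6: alpha = 0.1. reject H0.

rho = 0.9762, p = 0.000033, reject H0 at alpha = 0.1.


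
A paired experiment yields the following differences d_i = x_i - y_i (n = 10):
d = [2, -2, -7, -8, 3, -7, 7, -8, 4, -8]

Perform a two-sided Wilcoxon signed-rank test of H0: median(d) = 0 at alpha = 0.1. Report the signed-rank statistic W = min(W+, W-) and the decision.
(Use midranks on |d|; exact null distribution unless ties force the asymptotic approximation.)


Step 1: Drop any zero differences (none here) and take |d_i|.
|d| = [2, 2, 7, 8, 3, 7, 7, 8, 4, 8]
Step 2: Midrank |d_i| (ties get averaged ranks).
ranks: |2|->1.5, |2|->1.5, |7|->6, |8|->9, |3|->3, |7|->6, |7|->6, |8|->9, |4|->4, |8|->9
Step 3: Attach original signs; sum ranks with positive sign and with negative sign.
W+ = 1.5 + 3 + 6 + 4 = 14.5
W- = 1.5 + 6 + 9 + 6 + 9 + 9 = 40.5
(Check: W+ + W- = 55 should equal n(n+1)/2 = 55.)
Step 4: Test statistic W = min(W+, W-) = 14.5.
Step 5: Ties in |d|, so use the tie-corrected normal approximation.
        E[W] = n(n+1)/4 = 10*11/4 = 27.5.
        Tie groups: |d|=2 (t=2), |d|=7 (t=3), |d|=8 (t=3); sum(t^3 - t) = 54.
        Var[W] = n(n+1)(2n+1)/24 - sum(t^3-t)/48 = 2310/24 - 54/48 = 95.125.
        z = (W - E[W]) / sqrt(Var[W]) = (14.5 - 27.5) / 9.7532 = -1.3329.
        Two-sided p = 2*Phi(z) = 0.182566.
Step 6: alpha = 0.1. fail to reject H0.

W+ = 14.5, W- = 40.5, W = min = 14.5, p = 0.182566, fail to reject H0.


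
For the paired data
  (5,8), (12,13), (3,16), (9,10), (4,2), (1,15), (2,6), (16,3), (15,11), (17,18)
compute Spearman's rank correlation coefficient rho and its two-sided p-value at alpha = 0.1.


Step 1: Rank x and y separately (midranks; no ties here).
rank(x): 5->5, 12->7, 3->3, 9->6, 4->4, 1->1, 2->2, 16->9, 15->8, 17->10
rank(y): 8->4, 13->7, 16->9, 10->5, 2->1, 15->8, 6->3, 3->2, 11->6, 18->10
Step 2: d_i = R_x(i) - R_y(i); compute d_i^2.
  (5-4)^2=1, (7-7)^2=0, (3-9)^2=36, (6-5)^2=1, (4-1)^2=9, (1-8)^2=49, (2-3)^2=1, (9-2)^2=49, (8-6)^2=4, (10-10)^2=0
sum(d^2) = 150.
Step 3: rho = 1 - 6*150 / (10*(10^2 - 1)) = 1 - 900/990 = 0.090909.
Step 4: Under H0, t = rho * sqrt((n-2)/(1-rho^2)) = 0.2582 ~ t(8).
Step 5: Two-sided p-value from the t-distribution with 8 df = 0.802772.
Step 6: alpha = 0.1. fail to reject H0.

rho = 0.0909, p = 0.802772, fail to reject H0 at alpha = 0.1.


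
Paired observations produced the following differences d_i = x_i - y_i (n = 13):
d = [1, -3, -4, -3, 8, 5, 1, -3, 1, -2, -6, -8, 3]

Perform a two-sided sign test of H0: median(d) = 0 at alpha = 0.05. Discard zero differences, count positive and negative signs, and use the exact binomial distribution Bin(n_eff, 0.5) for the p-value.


Step 1: Discard zero differences. Original n = 13; n_eff = number of nonzero differences = 13.
Nonzero differences (with sign): +1, -3, -4, -3, +8, +5, +1, -3, +1, -2, -6, -8, +3
Step 2: Count signs: positive = 6, negative = 7.
Step 3: Under H0: P(positive) = 0.5, so the number of positives S ~ Bin(13, 0.5).
Step 4: Two-sided exact p-value = sum of Bin(13,0.5) probabilities at or below the observed probability = 1.000000.
Step 5: alpha = 0.05. fail to reject H0.

n_eff = 13, pos = 6, neg = 7, p = 1.000000, fail to reject H0.


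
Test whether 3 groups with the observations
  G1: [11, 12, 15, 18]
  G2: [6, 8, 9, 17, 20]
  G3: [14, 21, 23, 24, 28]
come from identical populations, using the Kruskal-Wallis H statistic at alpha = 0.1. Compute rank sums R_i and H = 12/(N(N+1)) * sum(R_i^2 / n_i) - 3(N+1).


Step 1: Combine all N = 14 observations and assign midranks.
sorted (value, group, rank): (6,G2,1), (8,G2,2), (9,G2,3), (11,G1,4), (12,G1,5), (14,G3,6), (15,G1,7), (17,G2,8), (18,G1,9), (20,G2,10), (21,G3,11), (23,G3,12), (24,G3,13), (28,G3,14)
Step 2: Sum ranks within each group.
R_1 = 25 (n_1 = 4)
R_2 = 24 (n_2 = 5)
R_3 = 56 (n_3 = 5)
Step 3: H = 12/(N(N+1)) * sum(R_i^2/n_i) - 3(N+1)
     = 12/(14*15) * (25^2/4 + 24^2/5 + 56^2/5) - 3*15
     = 0.057143 * 898.65 - 45
     = 6.351429.
Step 4: No ties, so H is used without correction.
Step 5: Under H0, H ~ chi^2(2); p-value = 0.041764.
Step 6: alpha = 0.1. reject H0.

H = 6.3514, df = 2, p = 0.041764, reject H0.


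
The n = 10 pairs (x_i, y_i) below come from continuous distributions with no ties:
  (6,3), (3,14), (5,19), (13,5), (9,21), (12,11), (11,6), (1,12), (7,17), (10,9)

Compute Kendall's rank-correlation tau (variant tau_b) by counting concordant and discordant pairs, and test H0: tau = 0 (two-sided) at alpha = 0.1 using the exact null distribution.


Step 1: Enumerate the 45 unordered pairs (i,j) with i<j and classify each by sign(x_j-x_i) * sign(y_j-y_i).
  (1,2):dx=-3,dy=+11->D; (1,3):dx=-1,dy=+16->D; (1,4):dx=+7,dy=+2->C; (1,5):dx=+3,dy=+18->C
  (1,6):dx=+6,dy=+8->C; (1,7):dx=+5,dy=+3->C; (1,8):dx=-5,dy=+9->D; (1,9):dx=+1,dy=+14->C
  (1,10):dx=+4,dy=+6->C; (2,3):dx=+2,dy=+5->C; (2,4):dx=+10,dy=-9->D; (2,5):dx=+6,dy=+7->C
  (2,6):dx=+9,dy=-3->D; (2,7):dx=+8,dy=-8->D; (2,8):dx=-2,dy=-2->C; (2,9):dx=+4,dy=+3->C
  (2,10):dx=+7,dy=-5->D; (3,4):dx=+8,dy=-14->D; (3,5):dx=+4,dy=+2->C; (3,6):dx=+7,dy=-8->D
  (3,7):dx=+6,dy=-13->D; (3,8):dx=-4,dy=-7->C; (3,9):dx=+2,dy=-2->D; (3,10):dx=+5,dy=-10->D
  (4,5):dx=-4,dy=+16->D; (4,6):dx=-1,dy=+6->D; (4,7):dx=-2,dy=+1->D; (4,8):dx=-12,dy=+7->D
  (4,9):dx=-6,dy=+12->D; (4,10):dx=-3,dy=+4->D; (5,6):dx=+3,dy=-10->D; (5,7):dx=+2,dy=-15->D
  (5,8):dx=-8,dy=-9->C; (5,9):dx=-2,dy=-4->C; (5,10):dx=+1,dy=-12->D; (6,7):dx=-1,dy=-5->C
  (6,8):dx=-11,dy=+1->D; (6,9):dx=-5,dy=+6->D; (6,10):dx=-2,dy=-2->C; (7,8):dx=-10,dy=+6->D
  (7,9):dx=-4,dy=+11->D; (7,10):dx=-1,dy=+3->D; (8,9):dx=+6,dy=+5->C; (8,10):dx=+9,dy=-3->D
  (9,10):dx=+3,dy=-8->D
Step 2: C = 17, D = 28, total pairs = 45.
Step 3: tau = (C - D)/(n(n-1)/2) = (17 - 28)/45 = -0.244444.
Step 4: Exact two-sided p-value (enumerate n! = 3628800 permutations of y under H0): p = 0.380720.
Step 5: alpha = 0.1. fail to reject H0.

tau_b = -0.2444 (C=17, D=28), p = 0.380720, fail to reject H0.


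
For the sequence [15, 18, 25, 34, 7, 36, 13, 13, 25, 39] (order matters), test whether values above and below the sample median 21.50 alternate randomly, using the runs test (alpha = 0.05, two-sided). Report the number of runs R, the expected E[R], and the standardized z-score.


Step 1: Compute median = 21.50; label A = above, B = below.
Labels in order: BBAABABBAA  (n_A = 5, n_B = 5)
Step 2: Count runs R = 6.
Step 3: Under H0 (random ordering), E[R] = 2*n_A*n_B/(n_A+n_B) + 1 = 2*5*5/10 + 1 = 6.0000.
        Var[R] = 2*n_A*n_B*(2*n_A*n_B - n_A - n_B) / ((n_A+n_B)^2 * (n_A+n_B-1)) = 2000/900 = 2.2222.
        SD[R] = 1.4907.
Step 4: R = E[R], so z = 0 with no continuity correction.
Step 5: Two-sided p-value via normal approximation = 2*(1 - Phi(|z|)) = 1.000000.
Step 6: alpha = 0.05. fail to reject H0.

R = 6, z = 0.0000, p = 1.000000, fail to reject H0.


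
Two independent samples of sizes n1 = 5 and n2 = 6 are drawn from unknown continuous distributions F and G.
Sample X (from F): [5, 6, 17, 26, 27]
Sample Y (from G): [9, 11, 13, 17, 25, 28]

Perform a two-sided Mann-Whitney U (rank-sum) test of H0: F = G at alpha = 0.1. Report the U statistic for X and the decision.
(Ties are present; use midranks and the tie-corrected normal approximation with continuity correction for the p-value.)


Step 1: Combine and sort all 11 observations; assign midranks.
sorted (value, group): (5,X), (6,X), (9,Y), (11,Y), (13,Y), (17,X), (17,Y), (25,Y), (26,X), (27,X), (28,Y)
ranks: 5->1, 6->2, 9->3, 11->4, 13->5, 17->6.5, 17->6.5, 25->8, 26->9, 27->10, 28->11
Step 2: Rank sum for X: R1 = 1 + 2 + 6.5 + 9 + 10 = 28.5.
Step 3: U_X = R1 - n1(n1+1)/2 = 28.5 - 5*6/2 = 28.5 - 15 = 13.5.
       U_Y = n1*n2 - U_X = 30 - 13.5 = 16.5.
Step 4: Ties are present, so use the tie-corrected normal approximation (with continuity correction) for the p-value.
Step 5: p-value = 0.854805; compare to alpha = 0.1. fail to reject H0.

U_X = 13.5, p = 0.854805, fail to reject H0 at alpha = 0.1.


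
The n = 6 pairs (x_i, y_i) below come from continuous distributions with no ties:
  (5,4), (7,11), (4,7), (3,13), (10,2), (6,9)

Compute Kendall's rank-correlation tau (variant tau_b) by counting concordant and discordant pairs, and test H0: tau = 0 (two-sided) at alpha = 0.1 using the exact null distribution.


Step 1: Enumerate the 15 unordered pairs (i,j) with i<j and classify each by sign(x_j-x_i) * sign(y_j-y_i).
  (1,2):dx=+2,dy=+7->C; (1,3):dx=-1,dy=+3->D; (1,4):dx=-2,dy=+9->D; (1,5):dx=+5,dy=-2->D
  (1,6):dx=+1,dy=+5->C; (2,3):dx=-3,dy=-4->C; (2,4):dx=-4,dy=+2->D; (2,5):dx=+3,dy=-9->D
  (2,6):dx=-1,dy=-2->C; (3,4):dx=-1,dy=+6->D; (3,5):dx=+6,dy=-5->D; (3,6):dx=+2,dy=+2->C
  (4,5):dx=+7,dy=-11->D; (4,6):dx=+3,dy=-4->D; (5,6):dx=-4,dy=+7->D
Step 2: C = 5, D = 10, total pairs = 15.
Step 3: tau = (C - D)/(n(n-1)/2) = (5 - 10)/15 = -0.333333.
Step 4: Exact two-sided p-value (enumerate n! = 720 permutations of y under H0): p = 0.469444.
Step 5: alpha = 0.1. fail to reject H0.

tau_b = -0.3333 (C=5, D=10), p = 0.469444, fail to reject H0.


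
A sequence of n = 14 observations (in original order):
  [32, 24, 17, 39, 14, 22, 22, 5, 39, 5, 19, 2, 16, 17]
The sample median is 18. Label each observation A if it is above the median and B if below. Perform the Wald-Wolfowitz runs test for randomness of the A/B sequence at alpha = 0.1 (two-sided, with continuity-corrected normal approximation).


Step 1: Compute median = 18; label A = above, B = below.
Labels in order: AABABAABABABBB  (n_A = 7, n_B = 7)
Step 2: Count runs R = 10.
Step 3: Under H0 (random ordering), E[R] = 2*n_A*n_B/(n_A+n_B) + 1 = 2*7*7/14 + 1 = 8.0000.
        Var[R] = 2*n_A*n_B*(2*n_A*n_B - n_A - n_B) / ((n_A+n_B)^2 * (n_A+n_B-1)) = 8232/2548 = 3.2308.
        SD[R] = 1.7974.
Step 4: Continuity-corrected z = (R - 0.5 - E[R]) / SD[R] = (10 - 0.5 - 8.0000) / 1.7974 = 0.8345.
Step 5: Two-sided p-value via normal approximation = 2*(1 - Phi(|z|)) = 0.403986.
Step 6: alpha = 0.1. fail to reject H0.

R = 10, z = 0.8345, p = 0.403986, fail to reject H0.


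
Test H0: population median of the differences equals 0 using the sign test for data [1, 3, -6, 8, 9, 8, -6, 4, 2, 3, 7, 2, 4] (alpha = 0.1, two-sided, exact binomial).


Step 1: Discard zero differences. Original n = 13; n_eff = number of nonzero differences = 13.
Nonzero differences (with sign): +1, +3, -6, +8, +9, +8, -6, +4, +2, +3, +7, +2, +4
Step 2: Count signs: positive = 11, negative = 2.
Step 3: Under H0: P(positive) = 0.5, so the number of positives S ~ Bin(13, 0.5).
Step 4: Two-sided exact p-value = sum of Bin(13,0.5) probabilities at or below the observed probability = 0.022461.
Step 5: alpha = 0.1. reject H0.

n_eff = 13, pos = 11, neg = 2, p = 0.022461, reject H0.


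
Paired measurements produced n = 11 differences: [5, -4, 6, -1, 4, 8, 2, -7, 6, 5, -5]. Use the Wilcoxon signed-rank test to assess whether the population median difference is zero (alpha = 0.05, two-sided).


Step 1: Drop any zero differences (none here) and take |d_i|.
|d| = [5, 4, 6, 1, 4, 8, 2, 7, 6, 5, 5]
Step 2: Midrank |d_i| (ties get averaged ranks).
ranks: |5|->6, |4|->3.5, |6|->8.5, |1|->1, |4|->3.5, |8|->11, |2|->2, |7|->10, |6|->8.5, |5|->6, |5|->6
Step 3: Attach original signs; sum ranks with positive sign and with negative sign.
W+ = 6 + 8.5 + 3.5 + 11 + 2 + 8.5 + 6 = 45.5
W- = 3.5 + 1 + 10 + 6 = 20.5
(Check: W+ + W- = 66 should equal n(n+1)/2 = 66.)
Step 4: Test statistic W = min(W+, W-) = 20.5.
Step 5: Ties in |d|, so use the tie-corrected normal approximation.
        E[W] = n(n+1)/4 = 11*12/4 = 33.
        Tie groups: |d|=4 (t=2), |d|=5 (t=3), |d|=6 (t=2); sum(t^3 - t) = 36.
        Var[W] = n(n+1)(2n+1)/24 - sum(t^3-t)/48 = 3036/24 - 36/48 = 125.75.
        z = (W - E[W]) / sqrt(Var[W]) = (20.5 - 33) / 11.2138 = -1.1147.
        Two-sided p = 2*Phi(z) = 0.264981.
Step 6: alpha = 0.05. fail to reject H0.

W+ = 45.5, W- = 20.5, W = min = 20.5, p = 0.264981, fail to reject H0.


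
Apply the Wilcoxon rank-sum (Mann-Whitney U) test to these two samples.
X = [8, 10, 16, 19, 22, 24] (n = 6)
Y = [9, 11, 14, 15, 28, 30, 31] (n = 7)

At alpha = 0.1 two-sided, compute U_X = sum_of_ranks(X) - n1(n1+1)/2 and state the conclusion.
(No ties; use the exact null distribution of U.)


Step 1: Combine and sort all 13 observations; assign midranks.
sorted (value, group): (8,X), (9,Y), (10,X), (11,Y), (14,Y), (15,Y), (16,X), (19,X), (22,X), (24,X), (28,Y), (30,Y), (31,Y)
ranks: 8->1, 9->2, 10->3, 11->4, 14->5, 15->6, 16->7, 19->8, 22->9, 24->10, 28->11, 30->12, 31->13
Step 2: Rank sum for X: R1 = 1 + 3 + 7 + 8 + 9 + 10 = 38.
Step 3: U_X = R1 - n1(n1+1)/2 = 38 - 6*7/2 = 38 - 21 = 17.
       U_Y = n1*n2 - U_X = 42 - 17 = 25.
Step 4: No ties, so the exact null distribution of U (based on enumerating the C(13,6) = 1716 equally likely rank assignments) gives the two-sided p-value.
Step 5: p-value = 0.628205; compare to alpha = 0.1. fail to reject H0.

U_X = 17, p = 0.628205, fail to reject H0 at alpha = 0.1.


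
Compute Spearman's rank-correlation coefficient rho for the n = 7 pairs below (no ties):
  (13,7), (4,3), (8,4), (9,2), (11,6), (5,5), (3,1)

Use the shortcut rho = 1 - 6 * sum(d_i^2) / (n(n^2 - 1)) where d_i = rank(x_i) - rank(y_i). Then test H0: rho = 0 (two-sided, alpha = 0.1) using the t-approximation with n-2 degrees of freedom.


Step 1: Rank x and y separately (midranks; no ties here).
rank(x): 13->7, 4->2, 8->4, 9->5, 11->6, 5->3, 3->1
rank(y): 7->7, 3->3, 4->4, 2->2, 6->6, 5->5, 1->1
Step 2: d_i = R_x(i) - R_y(i); compute d_i^2.
  (7-7)^2=0, (2-3)^2=1, (4-4)^2=0, (5-2)^2=9, (6-6)^2=0, (3-5)^2=4, (1-1)^2=0
sum(d^2) = 14.
Step 3: rho = 1 - 6*14 / (7*(7^2 - 1)) = 1 - 84/336 = 0.750000.
Step 4: Under H0, t = rho * sqrt((n-2)/(1-rho^2)) = 2.5355 ~ t(5).
Step 5: Two-sided p-value from the t-distribution with 5 df = 0.052181.
Step 6: alpha = 0.1. reject H0.

rho = 0.7500, p = 0.052181, reject H0 at alpha = 0.1.


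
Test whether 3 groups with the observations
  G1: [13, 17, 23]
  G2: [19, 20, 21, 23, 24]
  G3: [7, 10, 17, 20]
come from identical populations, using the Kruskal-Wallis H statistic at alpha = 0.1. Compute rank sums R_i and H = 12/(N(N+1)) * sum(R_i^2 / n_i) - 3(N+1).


Step 1: Combine all N = 12 observations and assign midranks.
sorted (value, group, rank): (7,G3,1), (10,G3,2), (13,G1,3), (17,G1,4.5), (17,G3,4.5), (19,G2,6), (20,G2,7.5), (20,G3,7.5), (21,G2,9), (23,G1,10.5), (23,G2,10.5), (24,G2,12)
Step 2: Sum ranks within each group.
R_1 = 18 (n_1 = 3)
R_2 = 45 (n_2 = 5)
R_3 = 15 (n_3 = 4)
Step 3: H = 12/(N(N+1)) * sum(R_i^2/n_i) - 3(N+1)
     = 12/(12*13) * (18^2/3 + 45^2/5 + 15^2/4) - 3*13
     = 0.076923 * 569.25 - 39
     = 4.788462.
Step 4: Ties present; correction factor C = 1 - 18/(12^3 - 12) = 0.989510. Corrected H = 4.788462 / 0.989510 = 4.839223.
Step 5: Under H0, H ~ chi^2(2); p-value = 0.088956.
Step 6: alpha = 0.1. reject H0.

H = 4.8392, df = 2, p = 0.088956, reject H0.


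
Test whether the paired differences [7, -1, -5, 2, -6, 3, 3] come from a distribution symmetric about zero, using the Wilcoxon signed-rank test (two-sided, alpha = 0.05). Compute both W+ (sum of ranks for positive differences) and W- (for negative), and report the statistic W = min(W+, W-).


Step 1: Drop any zero differences (none here) and take |d_i|.
|d| = [7, 1, 5, 2, 6, 3, 3]
Step 2: Midrank |d_i| (ties get averaged ranks).
ranks: |7|->7, |1|->1, |5|->5, |2|->2, |6|->6, |3|->3.5, |3|->3.5
Step 3: Attach original signs; sum ranks with positive sign and with negative sign.
W+ = 7 + 2 + 3.5 + 3.5 = 16
W- = 1 + 5 + 6 = 12
(Check: W+ + W- = 28 should equal n(n+1)/2 = 28.)
Step 4: Test statistic W = min(W+, W-) = 12.
Step 5: Ties in |d|, so use the tie-corrected normal approximation.
        E[W] = n(n+1)/4 = 7*8/4 = 14.
        Tie groups: |d|=3 (t=2); sum(t^3 - t) = 6.
        Var[W] = n(n+1)(2n+1)/24 - sum(t^3-t)/48 = 840/24 - 6/48 = 34.875.
        z = (W - E[W]) / sqrt(Var[W]) = (12 - 14) / 5.9055 = -0.3387.
        Two-sided p = 2*Phi(z) = 0.734861.
Step 6: alpha = 0.05. fail to reject H0.

W+ = 16, W- = 12, W = min = 12, p = 0.734861, fail to reject H0.


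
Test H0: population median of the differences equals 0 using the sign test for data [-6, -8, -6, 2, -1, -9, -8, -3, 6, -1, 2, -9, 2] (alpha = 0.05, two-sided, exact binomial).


Step 1: Discard zero differences. Original n = 13; n_eff = number of nonzero differences = 13.
Nonzero differences (with sign): -6, -8, -6, +2, -1, -9, -8, -3, +6, -1, +2, -9, +2
Step 2: Count signs: positive = 4, negative = 9.
Step 3: Under H0: P(positive) = 0.5, so the number of positives S ~ Bin(13, 0.5).
Step 4: Two-sided exact p-value = sum of Bin(13,0.5) probabilities at or below the observed probability = 0.266846.
Step 5: alpha = 0.05. fail to reject H0.

n_eff = 13, pos = 4, neg = 9, p = 0.266846, fail to reject H0.


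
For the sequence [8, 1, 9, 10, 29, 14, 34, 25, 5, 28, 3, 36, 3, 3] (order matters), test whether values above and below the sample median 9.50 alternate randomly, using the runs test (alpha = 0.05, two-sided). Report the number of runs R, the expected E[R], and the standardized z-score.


Step 1: Compute median = 9.50; label A = above, B = below.
Labels in order: BBBAAAAABABABB  (n_A = 7, n_B = 7)
Step 2: Count runs R = 7.
Step 3: Under H0 (random ordering), E[R] = 2*n_A*n_B/(n_A+n_B) + 1 = 2*7*7/14 + 1 = 8.0000.
        Var[R] = 2*n_A*n_B*(2*n_A*n_B - n_A - n_B) / ((n_A+n_B)^2 * (n_A+n_B-1)) = 8232/2548 = 3.2308.
        SD[R] = 1.7974.
Step 4: Continuity-corrected z = (R + 0.5 - E[R]) / SD[R] = (7 + 0.5 - 8.0000) / 1.7974 = -0.2782.
Step 5: Two-sided p-value via normal approximation = 2*(1 - Phi(|z|)) = 0.780879.
Step 6: alpha = 0.05. fail to reject H0.

R = 7, z = -0.2782, p = 0.780879, fail to reject H0.


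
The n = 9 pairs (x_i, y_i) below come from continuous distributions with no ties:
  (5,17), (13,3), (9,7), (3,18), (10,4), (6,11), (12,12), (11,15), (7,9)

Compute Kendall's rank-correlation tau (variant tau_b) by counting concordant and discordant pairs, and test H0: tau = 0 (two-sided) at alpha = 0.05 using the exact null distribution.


Step 1: Enumerate the 36 unordered pairs (i,j) with i<j and classify each by sign(x_j-x_i) * sign(y_j-y_i).
  (1,2):dx=+8,dy=-14->D; (1,3):dx=+4,dy=-10->D; (1,4):dx=-2,dy=+1->D; (1,5):dx=+5,dy=-13->D
  (1,6):dx=+1,dy=-6->D; (1,7):dx=+7,dy=-5->D; (1,8):dx=+6,dy=-2->D; (1,9):dx=+2,dy=-8->D
  (2,3):dx=-4,dy=+4->D; (2,4):dx=-10,dy=+15->D; (2,5):dx=-3,dy=+1->D; (2,6):dx=-7,dy=+8->D
  (2,7):dx=-1,dy=+9->D; (2,8):dx=-2,dy=+12->D; (2,9):dx=-6,dy=+6->D; (3,4):dx=-6,dy=+11->D
  (3,5):dx=+1,dy=-3->D; (3,6):dx=-3,dy=+4->D; (3,7):dx=+3,dy=+5->C; (3,8):dx=+2,dy=+8->C
  (3,9):dx=-2,dy=+2->D; (4,5):dx=+7,dy=-14->D; (4,6):dx=+3,dy=-7->D; (4,7):dx=+9,dy=-6->D
  (4,8):dx=+8,dy=-3->D; (4,9):dx=+4,dy=-9->D; (5,6):dx=-4,dy=+7->D; (5,7):dx=+2,dy=+8->C
  (5,8):dx=+1,dy=+11->C; (5,9):dx=-3,dy=+5->D; (6,7):dx=+6,dy=+1->C; (6,8):dx=+5,dy=+4->C
  (6,9):dx=+1,dy=-2->D; (7,8):dx=-1,dy=+3->D; (7,9):dx=-5,dy=-3->C; (8,9):dx=-4,dy=-6->C
Step 2: C = 8, D = 28, total pairs = 36.
Step 3: tau = (C - D)/(n(n-1)/2) = (8 - 28)/36 = -0.555556.
Step 4: Exact two-sided p-value (enumerate n! = 362880 permutations of y under H0): p = 0.044615.
Step 5: alpha = 0.05. reject H0.

tau_b = -0.5556 (C=8, D=28), p = 0.044615, reject H0.


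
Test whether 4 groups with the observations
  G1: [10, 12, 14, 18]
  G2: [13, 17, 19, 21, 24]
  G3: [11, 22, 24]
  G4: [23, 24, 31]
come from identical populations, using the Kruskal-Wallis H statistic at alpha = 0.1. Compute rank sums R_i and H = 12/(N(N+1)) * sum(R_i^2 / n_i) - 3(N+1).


Step 1: Combine all N = 15 observations and assign midranks.
sorted (value, group, rank): (10,G1,1), (11,G3,2), (12,G1,3), (13,G2,4), (14,G1,5), (17,G2,6), (18,G1,7), (19,G2,8), (21,G2,9), (22,G3,10), (23,G4,11), (24,G2,13), (24,G3,13), (24,G4,13), (31,G4,15)
Step 2: Sum ranks within each group.
R_1 = 16 (n_1 = 4)
R_2 = 40 (n_2 = 5)
R_3 = 25 (n_3 = 3)
R_4 = 39 (n_4 = 3)
Step 3: H = 12/(N(N+1)) * sum(R_i^2/n_i) - 3(N+1)
     = 12/(15*16) * (16^2/4 + 40^2/5 + 25^2/3 + 39^2/3) - 3*16
     = 0.050000 * 1099.33 - 48
     = 6.966667.
Step 4: Ties present; correction factor C = 1 - 24/(15^3 - 15) = 0.992857. Corrected H = 6.966667 / 0.992857 = 7.016787.
Step 5: Under H0, H ~ chi^2(3); p-value = 0.071365.
Step 6: alpha = 0.1. reject H0.

H = 7.0168, df = 3, p = 0.071365, reject H0.


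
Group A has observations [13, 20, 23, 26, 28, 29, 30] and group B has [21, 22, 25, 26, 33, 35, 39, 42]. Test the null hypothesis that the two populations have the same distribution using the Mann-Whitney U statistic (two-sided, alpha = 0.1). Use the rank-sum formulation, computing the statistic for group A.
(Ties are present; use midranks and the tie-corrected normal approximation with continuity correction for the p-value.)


Step 1: Combine and sort all 15 observations; assign midranks.
sorted (value, group): (13,X), (20,X), (21,Y), (22,Y), (23,X), (25,Y), (26,X), (26,Y), (28,X), (29,X), (30,X), (33,Y), (35,Y), (39,Y), (42,Y)
ranks: 13->1, 20->2, 21->3, 22->4, 23->5, 25->6, 26->7.5, 26->7.5, 28->9, 29->10, 30->11, 33->12, 35->13, 39->14, 42->15
Step 2: Rank sum for X: R1 = 1 + 2 + 5 + 7.5 + 9 + 10 + 11 = 45.5.
Step 3: U_X = R1 - n1(n1+1)/2 = 45.5 - 7*8/2 = 45.5 - 28 = 17.5.
       U_Y = n1*n2 - U_X = 56 - 17.5 = 38.5.
Step 4: Ties are present, so use the tie-corrected normal approximation (with continuity correction) for the p-value.
Step 5: p-value = 0.246738; compare to alpha = 0.1. fail to reject H0.

U_X = 17.5, p = 0.246738, fail to reject H0 at alpha = 0.1.


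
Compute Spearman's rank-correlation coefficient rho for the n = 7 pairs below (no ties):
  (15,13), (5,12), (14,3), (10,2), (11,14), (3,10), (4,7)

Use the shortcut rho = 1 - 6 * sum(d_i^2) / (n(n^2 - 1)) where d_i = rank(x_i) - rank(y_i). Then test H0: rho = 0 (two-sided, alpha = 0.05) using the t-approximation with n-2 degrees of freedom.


Step 1: Rank x and y separately (midranks; no ties here).
rank(x): 15->7, 5->3, 14->6, 10->4, 11->5, 3->1, 4->2
rank(y): 13->6, 12->5, 3->2, 2->1, 14->7, 10->4, 7->3
Step 2: d_i = R_x(i) - R_y(i); compute d_i^2.
  (7-6)^2=1, (3-5)^2=4, (6-2)^2=16, (4-1)^2=9, (5-7)^2=4, (1-4)^2=9, (2-3)^2=1
sum(d^2) = 44.
Step 3: rho = 1 - 6*44 / (7*(7^2 - 1)) = 1 - 264/336 = 0.214286.
Step 4: Under H0, t = rho * sqrt((n-2)/(1-rho^2)) = 0.4906 ~ t(5).
Step 5: Two-sided p-value from the t-distribution with 5 df = 0.644512.
Step 6: alpha = 0.05. fail to reject H0.

rho = 0.2143, p = 0.644512, fail to reject H0 at alpha = 0.05.


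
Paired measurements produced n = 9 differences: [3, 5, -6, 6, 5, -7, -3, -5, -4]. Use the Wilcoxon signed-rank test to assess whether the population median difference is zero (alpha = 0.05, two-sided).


Step 1: Drop any zero differences (none here) and take |d_i|.
|d| = [3, 5, 6, 6, 5, 7, 3, 5, 4]
Step 2: Midrank |d_i| (ties get averaged ranks).
ranks: |3|->1.5, |5|->5, |6|->7.5, |6|->7.5, |5|->5, |7|->9, |3|->1.5, |5|->5, |4|->3
Step 3: Attach original signs; sum ranks with positive sign and with negative sign.
W+ = 1.5 + 5 + 7.5 + 5 = 19
W- = 7.5 + 9 + 1.5 + 5 + 3 = 26
(Check: W+ + W- = 45 should equal n(n+1)/2 = 45.)
Step 4: Test statistic W = min(W+, W-) = 19.
Step 5: Ties in |d|, so use the tie-corrected normal approximation.
        E[W] = n(n+1)/4 = 9*10/4 = 22.5.
        Tie groups: |d|=3 (t=2), |d|=5 (t=3), |d|=6 (t=2); sum(t^3 - t) = 36.
        Var[W] = n(n+1)(2n+1)/24 - sum(t^3-t)/48 = 1710/24 - 36/48 = 70.5.
        z = (W - E[W]) / sqrt(Var[W]) = (19 - 22.5) / 8.3964 = -0.4168.
        Two-sided p = 2*Phi(z) = 0.676793.
Step 6: alpha = 0.05. fail to reject H0.

W+ = 19, W- = 26, W = min = 19, p = 0.676793, fail to reject H0.


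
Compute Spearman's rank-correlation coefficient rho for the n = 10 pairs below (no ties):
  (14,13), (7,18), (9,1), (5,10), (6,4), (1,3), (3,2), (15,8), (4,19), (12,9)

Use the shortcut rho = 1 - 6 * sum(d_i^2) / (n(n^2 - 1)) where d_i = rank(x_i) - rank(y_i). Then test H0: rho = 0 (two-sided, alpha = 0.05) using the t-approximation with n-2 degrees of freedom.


Step 1: Rank x and y separately (midranks; no ties here).
rank(x): 14->9, 7->6, 9->7, 5->4, 6->5, 1->1, 3->2, 15->10, 4->3, 12->8
rank(y): 13->8, 18->9, 1->1, 10->7, 4->4, 3->3, 2->2, 8->5, 19->10, 9->6
Step 2: d_i = R_x(i) - R_y(i); compute d_i^2.
  (9-8)^2=1, (6-9)^2=9, (7-1)^2=36, (4-7)^2=9, (5-4)^2=1, (1-3)^2=4, (2-2)^2=0, (10-5)^2=25, (3-10)^2=49, (8-6)^2=4
sum(d^2) = 138.
Step 3: rho = 1 - 6*138 / (10*(10^2 - 1)) = 1 - 828/990 = 0.163636.
Step 4: Under H0, t = rho * sqrt((n-2)/(1-rho^2)) = 0.4692 ~ t(8).
Step 5: Two-sided p-value from the t-distribution with 8 df = 0.651477.
Step 6: alpha = 0.05. fail to reject H0.

rho = 0.1636, p = 0.651477, fail to reject H0 at alpha = 0.05.


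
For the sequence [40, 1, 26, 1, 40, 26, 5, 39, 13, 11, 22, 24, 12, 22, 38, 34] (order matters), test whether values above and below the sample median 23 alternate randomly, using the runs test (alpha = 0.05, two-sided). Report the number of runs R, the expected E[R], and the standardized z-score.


Step 1: Compute median = 23; label A = above, B = below.
Labels in order: ABABAABABBBABBAA  (n_A = 8, n_B = 8)
Step 2: Count runs R = 11.
Step 3: Under H0 (random ordering), E[R] = 2*n_A*n_B/(n_A+n_B) + 1 = 2*8*8/16 + 1 = 9.0000.
        Var[R] = 2*n_A*n_B*(2*n_A*n_B - n_A - n_B) / ((n_A+n_B)^2 * (n_A+n_B-1)) = 14336/3840 = 3.7333.
        SD[R] = 1.9322.
Step 4: Continuity-corrected z = (R - 0.5 - E[R]) / SD[R] = (11 - 0.5 - 9.0000) / 1.9322 = 0.7763.
Step 5: Two-sided p-value via normal approximation = 2*(1 - Phi(|z|)) = 0.437558.
Step 6: alpha = 0.05. fail to reject H0.

R = 11, z = 0.7763, p = 0.437558, fail to reject H0.


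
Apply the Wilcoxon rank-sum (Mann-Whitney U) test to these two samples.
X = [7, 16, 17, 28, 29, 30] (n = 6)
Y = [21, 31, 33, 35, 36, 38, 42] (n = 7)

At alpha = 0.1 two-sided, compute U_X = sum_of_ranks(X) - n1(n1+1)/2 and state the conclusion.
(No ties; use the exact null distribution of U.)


Step 1: Combine and sort all 13 observations; assign midranks.
sorted (value, group): (7,X), (16,X), (17,X), (21,Y), (28,X), (29,X), (30,X), (31,Y), (33,Y), (35,Y), (36,Y), (38,Y), (42,Y)
ranks: 7->1, 16->2, 17->3, 21->4, 28->5, 29->6, 30->7, 31->8, 33->9, 35->10, 36->11, 38->12, 42->13
Step 2: Rank sum for X: R1 = 1 + 2 + 3 + 5 + 6 + 7 = 24.
Step 3: U_X = R1 - n1(n1+1)/2 = 24 - 6*7/2 = 24 - 21 = 3.
       U_Y = n1*n2 - U_X = 42 - 3 = 39.
Step 4: No ties, so the exact null distribution of U (based on enumerating the C(13,6) = 1716 equally likely rank assignments) gives the two-sided p-value.
Step 5: p-value = 0.008159; compare to alpha = 0.1. reject H0.

U_X = 3, p = 0.008159, reject H0 at alpha = 0.1.


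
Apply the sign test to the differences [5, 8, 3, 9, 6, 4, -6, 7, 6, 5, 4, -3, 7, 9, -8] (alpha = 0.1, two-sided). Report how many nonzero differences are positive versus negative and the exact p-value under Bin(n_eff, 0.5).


Step 1: Discard zero differences. Original n = 15; n_eff = number of nonzero differences = 15.
Nonzero differences (with sign): +5, +8, +3, +9, +6, +4, -6, +7, +6, +5, +4, -3, +7, +9, -8
Step 2: Count signs: positive = 12, negative = 3.
Step 3: Under H0: P(positive) = 0.5, so the number of positives S ~ Bin(15, 0.5).
Step 4: Two-sided exact p-value = sum of Bin(15,0.5) probabilities at or below the observed probability = 0.035156.
Step 5: alpha = 0.1. reject H0.

n_eff = 15, pos = 12, neg = 3, p = 0.035156, reject H0.


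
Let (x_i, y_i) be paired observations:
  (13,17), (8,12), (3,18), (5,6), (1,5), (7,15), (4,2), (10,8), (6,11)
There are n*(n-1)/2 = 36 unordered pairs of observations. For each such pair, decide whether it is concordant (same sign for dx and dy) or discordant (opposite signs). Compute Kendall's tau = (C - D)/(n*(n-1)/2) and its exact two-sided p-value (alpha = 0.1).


Step 1: Enumerate the 36 unordered pairs (i,j) with i<j and classify each by sign(x_j-x_i) * sign(y_j-y_i).
  (1,2):dx=-5,dy=-5->C; (1,3):dx=-10,dy=+1->D; (1,4):dx=-8,dy=-11->C; (1,5):dx=-12,dy=-12->C
  (1,6):dx=-6,dy=-2->C; (1,7):dx=-9,dy=-15->C; (1,8):dx=-3,dy=-9->C; (1,9):dx=-7,dy=-6->C
  (2,3):dx=-5,dy=+6->D; (2,4):dx=-3,dy=-6->C; (2,5):dx=-7,dy=-7->C; (2,6):dx=-1,dy=+3->D
  (2,7):dx=-4,dy=-10->C; (2,8):dx=+2,dy=-4->D; (2,9):dx=-2,dy=-1->C; (3,4):dx=+2,dy=-12->D
  (3,5):dx=-2,dy=-13->C; (3,6):dx=+4,dy=-3->D; (3,7):dx=+1,dy=-16->D; (3,8):dx=+7,dy=-10->D
  (3,9):dx=+3,dy=-7->D; (4,5):dx=-4,dy=-1->C; (4,6):dx=+2,dy=+9->C; (4,7):dx=-1,dy=-4->C
  (4,8):dx=+5,dy=+2->C; (4,9):dx=+1,dy=+5->C; (5,6):dx=+6,dy=+10->C; (5,7):dx=+3,dy=-3->D
  (5,8):dx=+9,dy=+3->C; (5,9):dx=+5,dy=+6->C; (6,7):dx=-3,dy=-13->C; (6,8):dx=+3,dy=-7->D
  (6,9):dx=-1,dy=-4->C; (7,8):dx=+6,dy=+6->C; (7,9):dx=+2,dy=+9->C; (8,9):dx=-4,dy=+3->D
Step 2: C = 24, D = 12, total pairs = 36.
Step 3: tau = (C - D)/(n(n-1)/2) = (24 - 12)/36 = 0.333333.
Step 4: Exact two-sided p-value (enumerate n! = 362880 permutations of y under H0): p = 0.259518.
Step 5: alpha = 0.1. fail to reject H0.

tau_b = 0.3333 (C=24, D=12), p = 0.259518, fail to reject H0.


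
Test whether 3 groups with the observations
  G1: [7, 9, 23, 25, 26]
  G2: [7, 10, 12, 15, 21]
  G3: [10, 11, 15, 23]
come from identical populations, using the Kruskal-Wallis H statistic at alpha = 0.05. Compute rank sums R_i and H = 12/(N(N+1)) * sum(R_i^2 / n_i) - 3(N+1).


Step 1: Combine all N = 14 observations and assign midranks.
sorted (value, group, rank): (7,G1,1.5), (7,G2,1.5), (9,G1,3), (10,G2,4.5), (10,G3,4.5), (11,G3,6), (12,G2,7), (15,G2,8.5), (15,G3,8.5), (21,G2,10), (23,G1,11.5), (23,G3,11.5), (25,G1,13), (26,G1,14)
Step 2: Sum ranks within each group.
R_1 = 43 (n_1 = 5)
R_2 = 31.5 (n_2 = 5)
R_3 = 30.5 (n_3 = 4)
Step 3: H = 12/(N(N+1)) * sum(R_i^2/n_i) - 3(N+1)
     = 12/(14*15) * (43^2/5 + 31.5^2/5 + 30.5^2/4) - 3*15
     = 0.057143 * 800.812 - 45
     = 0.760714.
Step 4: Ties present; correction factor C = 1 - 24/(14^3 - 14) = 0.991209. Corrected H = 0.760714 / 0.991209 = 0.767461.
Step 5: Under H0, H ~ chi^2(2); p-value = 0.681315.
Step 6: alpha = 0.05. fail to reject H0.

H = 0.7675, df = 2, p = 0.681315, fail to reject H0.


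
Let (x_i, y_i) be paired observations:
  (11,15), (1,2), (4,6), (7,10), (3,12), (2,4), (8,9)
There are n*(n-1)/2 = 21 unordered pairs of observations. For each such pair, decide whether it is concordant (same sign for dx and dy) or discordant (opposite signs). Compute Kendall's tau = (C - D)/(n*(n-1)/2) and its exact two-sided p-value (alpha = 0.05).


Step 1: Enumerate the 21 unordered pairs (i,j) with i<j and classify each by sign(x_j-x_i) * sign(y_j-y_i).
  (1,2):dx=-10,dy=-13->C; (1,3):dx=-7,dy=-9->C; (1,4):dx=-4,dy=-5->C; (1,5):dx=-8,dy=-3->C
  (1,6):dx=-9,dy=-11->C; (1,7):dx=-3,dy=-6->C; (2,3):dx=+3,dy=+4->C; (2,4):dx=+6,dy=+8->C
  (2,5):dx=+2,dy=+10->C; (2,6):dx=+1,dy=+2->C; (2,7):dx=+7,dy=+7->C; (3,4):dx=+3,dy=+4->C
  (3,5):dx=-1,dy=+6->D; (3,6):dx=-2,dy=-2->C; (3,7):dx=+4,dy=+3->C; (4,5):dx=-4,dy=+2->D
  (4,6):dx=-5,dy=-6->C; (4,7):dx=+1,dy=-1->D; (5,6):dx=-1,dy=-8->C; (5,7):dx=+5,dy=-3->D
  (6,7):dx=+6,dy=+5->C
Step 2: C = 17, D = 4, total pairs = 21.
Step 3: tau = (C - D)/(n(n-1)/2) = (17 - 4)/21 = 0.619048.
Step 4: Exact two-sided p-value (enumerate n! = 5040 permutations of y under H0): p = 0.069048.
Step 5: alpha = 0.05. fail to reject H0.

tau_b = 0.6190 (C=17, D=4), p = 0.069048, fail to reject H0.
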